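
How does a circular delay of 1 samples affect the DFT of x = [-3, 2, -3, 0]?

Time shift by 1: X_shifted[k] = ω_4^(1k) · X[k]
Shifted x = [0, -3, 2, -3]

DFT(x[n-1]) = [-4, -2, 8, -2]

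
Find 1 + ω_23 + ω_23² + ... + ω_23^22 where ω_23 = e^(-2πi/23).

Sum of all nth roots of unity equals 0 for n > 1 (geometric series with r ≠ 1).

0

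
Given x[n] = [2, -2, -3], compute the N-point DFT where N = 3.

X[k] = Σ(n=0 to 2) x[n] · ω_3^(nk)
where ω_3 = e^(-2πi/3)

Computing each X[k]:
X[0] = -3
X[1] = 4.5000-0.8660i
X[2] = 4.5000+0.8660i

X = [-3, 4.5000-0.8660i, 4.5000+0.8660i]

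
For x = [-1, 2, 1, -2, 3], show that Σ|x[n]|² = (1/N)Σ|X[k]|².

Time domain:
Σ|x[n]|² = |-1|² + |2|² + |1|² + |-2|² + |3|² = 19.0000

Frequency domain:
(1/5)Σ|X[k]|² = (1/5)(|3|² + |1.3541-0.8123i|² + |-5.3541+3.4410i|² + |-5.3541-3.4410i|² + |1.3541+0.8123i|²) = (1/5)·95.0000 = 19.0000

Both sides agree, confirming Parseval's theorem.

Σ|x[n]|² = (1/N)Σ|X[k]|² = 19.0000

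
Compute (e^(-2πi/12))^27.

Since ω_12^12 = 1, powers reduce modulo 12.
27 mod 12 = 3
So ω_12^27 = ω_12^3 = e^(-2πi·3/12)

ω_12^27 = ω_12^3 = -1i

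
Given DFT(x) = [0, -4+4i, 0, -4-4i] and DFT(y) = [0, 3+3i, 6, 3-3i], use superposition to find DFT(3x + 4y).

By linearity: DFT(3x + 4y) = 3·DFT(x) + 4·DFT(y)
= 3·[0, -4+4i, 0, -4-4i] + 4·[0, 3+3i, 6, 3-3i]

Computing element-wise:
Z[0] = 3·(0) + 4·(0) = 0
Z[1] = 3·(-4+4i) + 4·(3+3i) = 24i
Z[2] = 3·(0) + 4·(6) = 24
Z[3] = 3·(-4-4i) + 4·(3-3i) = -24i

DFT(3x + 4y) = 3·X + 4·Y = [0, 24i, 24, -24i]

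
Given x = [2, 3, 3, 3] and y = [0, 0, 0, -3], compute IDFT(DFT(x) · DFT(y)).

(x ⊛ y)[n] = Σ(m=0 to 3) x[m] · y[(n-m) mod 4]

Computing each output sample:
(x ⊛ y)[0] = -9
(x ⊛ y)[1] = -9
(x ⊛ y)[2] = -9
(x ⊛ y)[3] = -6

x ⊛ y = [-9, -9, -9, -6]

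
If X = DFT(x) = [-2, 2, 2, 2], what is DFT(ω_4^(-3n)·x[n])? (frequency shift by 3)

Modulation property: DFT(ω_4^(-3n)·x[n]) = X[(k-3) mod 4], so circularly shift X by 3 positions.

X[k-3] = [2, 2, 2, -2]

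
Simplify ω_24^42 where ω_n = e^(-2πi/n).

Since ω_24^24 = 1, powers reduce modulo 24.
42 mod 24 = 18
So ω_24^42 = ω_24^18 = e^(-2πi·18/24)

ω_24^42 = ω_24^18 = 1i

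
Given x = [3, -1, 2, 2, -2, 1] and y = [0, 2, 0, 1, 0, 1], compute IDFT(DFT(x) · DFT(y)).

(x ⊛ y)[n] = Σ(m=0 to 5) x[m] · y[(n-m) mod 6]

Computing each output sample:
(x ⊛ y)[0] = 3
(x ⊛ y)[1] = 6
(x ⊛ y)[2] = 1
(x ⊛ y)[3] = 5
(x ⊛ y)[4] = 4
(x ⊛ y)[5] = 1

x ⊛ y = [3, 6, 1, 5, 4, 1]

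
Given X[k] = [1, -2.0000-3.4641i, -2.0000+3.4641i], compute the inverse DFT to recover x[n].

x[n] = (1/3) Σ(k=0 to 2) X[k] · e^(2πikn/3)

Computing each x[n]:
x[0] = -1
x[1] = 3
x[2] = -1

x = [-1, 3, -1]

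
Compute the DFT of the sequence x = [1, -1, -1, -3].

X[k] = Σ(n=0 to 3) x[n] · ω_4^(nk)
where ω_4 = e^(-2πi/4)

Computing each X[k]:
X[0] = -4
X[1] = 2-2i
X[2] = 4
X[3] = 2+2i

X = [-4, 2-2i, 4, 2+2i]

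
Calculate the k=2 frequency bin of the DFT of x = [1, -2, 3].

X[2] = Σ(n=0 to 2) x[n] · ω_3^(2n) where ω_3 = e^(-2πi/3)
= (1)·ω_3^0 + (-2)·ω_3^2 + (3)·ω_3^4

X[2] = 0.5000-4.3301i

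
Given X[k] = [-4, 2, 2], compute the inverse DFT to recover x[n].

x[n] = (1/3) Σ(k=0 to 2) X[k] · e^(2πikn/3)

Computing each x[n]:
x[0] = 0
x[1] = -2
x[2] = -2

x = [0, -2, -2]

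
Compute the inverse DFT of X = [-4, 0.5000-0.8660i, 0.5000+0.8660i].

x[n] = (1/3) Σ(k=0 to 2) X[k] · e^(2πikn/3)

Computing each x[n]:
x[0] = -1
x[1] = -1
x[2] = -2

x = [-1, -1, -2]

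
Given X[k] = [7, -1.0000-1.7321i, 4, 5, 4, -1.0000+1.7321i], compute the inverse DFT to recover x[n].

x[n] = (1/6) Σ(k=0 to 5) X[k] · e^(2πikn/6)

Computing each x[n]:
x[0] = 3
x[1] = 0
x[2] = 2
x[3] = 2
x[4] = 1
x[5] = -1

x = [3, 0, 2, 2, 1, -1]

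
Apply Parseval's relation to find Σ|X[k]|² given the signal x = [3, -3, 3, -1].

Parseval: Σ|x[n]|² = (1/N)Σ|X[k]|², so Σ|X[k]|² = N·Σ|x[n]|² = 4·28.0000

Σ|X[k]|² = N·Σ|x[n]|² = 4·28.0000 = 112.0000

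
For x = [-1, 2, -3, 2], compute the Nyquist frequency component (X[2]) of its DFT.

X[2] = Σ(n=0 to 3) x[n] · ω_4^(2n) where ω_4 = e^(-2πi/4)
= (-1)·ω_4^0 + (2)·ω_4^2 + (-3)·ω_4^4 + (2)·ω_4^6

X[2] = -8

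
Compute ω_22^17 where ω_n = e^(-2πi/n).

ω_22^17 = e^(-2πi·17/22)
= cos(-2π·17/22) + i·sin(-2π·17/22)
= cos(-34π/22) + i·sin(-34π/22)

ω_22^17 = cos(-34π/22) + i·sin(-34π/22) = 0.1423+0.9898i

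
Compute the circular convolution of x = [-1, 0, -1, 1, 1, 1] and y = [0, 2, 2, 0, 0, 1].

(x ⊛ y)[n] = Σ(m=0 to 5) x[m] · y[(n-m) mod 6]

Computing each output sample:
(x ⊛ y)[0] = 4
(x ⊛ y)[1] = -1
(x ⊛ y)[2] = -1
(x ⊛ y)[3] = -1
(x ⊛ y)[4] = 1
(x ⊛ y)[5] = 3

x ⊛ y = [4, -1, -1, -1, 1, 3]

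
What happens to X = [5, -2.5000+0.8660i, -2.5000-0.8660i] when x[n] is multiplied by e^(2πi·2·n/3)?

Modulation property: DFT(ω_3^(-2n)·x[n]) = X[(k-2) mod 3], so circularly shift X by 2 positions.

X[k-2] = [-2.5000+0.8660i, -2.5000-0.8660i, 5]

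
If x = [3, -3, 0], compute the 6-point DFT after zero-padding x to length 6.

Original 3-point DFT: [0, 4.5000+2.5981i, 4.5000-2.5981i]
Zero-padded 6-point DFT provides frequency interpolation.

DFT_6([x, 0, ...]) = [0, 1.5000+2.5981i, 4.5000+2.5981i, 6, 4.5000-2.5981i, 1.5000-2.5981i]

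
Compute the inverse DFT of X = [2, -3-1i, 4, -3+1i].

x[n] = (1/4) Σ(k=0 to 3) X[k] · e^(2πikn/4)

Computing each x[n]:
x[0] = 0
x[1] = 0
x[2] = 3
x[3] = -1

x = [0, 0, 3, -1]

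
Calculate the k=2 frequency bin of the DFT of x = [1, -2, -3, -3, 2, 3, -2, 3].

X[2] = Σ(n=0 to 7) x[n] · ω_8^(2n) where ω_8 = e^(-2πi/8)
= (1)·ω_8^0 + (-2)·ω_8^2 + (-3)·ω_8^4 + (-3)·ω_8^6 + (2)·ω_8^8 + (3)·ω_8^10 + (-2)·ω_8^12 + (3)·ω_8^14

X[2] = 8-1i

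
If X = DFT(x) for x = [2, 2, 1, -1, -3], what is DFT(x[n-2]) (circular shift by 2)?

Time shift by 2: X_shifted[k] = ω_5^(2k) · X[k]
Shifted x = [-1, -3, 2, 2, 1]

DFT(x[n-2]) = [1, -4.8541+3.8042i, 1.8541+2.3511i, 1.8541-2.3511i, -4.8541-3.8042i]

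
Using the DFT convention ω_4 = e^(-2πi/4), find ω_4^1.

ω_4^1 = e^(-2πi·1/4)
= cos(-2π·1/4) + i·sin(-2π·1/4)
= cos(-2π/4) + i·sin(-2π/4)

ω_4^1 = cos(-2π/4) + i·sin(-2π/4) = -1i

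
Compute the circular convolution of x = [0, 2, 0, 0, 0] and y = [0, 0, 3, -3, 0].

(x ⊛ y)[n] = Σ(m=0 to 4) x[m] · y[(n-m) mod 5]

Computing each output sample:
(x ⊛ y)[0] = 0
(x ⊛ y)[1] = 0
(x ⊛ y)[2] = 0
(x ⊛ y)[3] = 6
(x ⊛ y)[4] = -6

x ⊛ y = [0, 0, 0, 6, -6]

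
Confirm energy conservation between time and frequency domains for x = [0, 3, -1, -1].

Time domain:
Σ|x[n]|² = |0|² + |3|² + |-1|² + |-1|² = 11.0000

Frequency domain:
(1/4)Σ|X[k]|² = (1/4)(|1|² + |1-4i|² + |-3|² + |1+4i|²) = (1/4)·44.0000 = 11.0000

Both sides agree, confirming Parseval's theorem.

Σ|x[n]|² = (1/N)Σ|X[k]|² = 11.0000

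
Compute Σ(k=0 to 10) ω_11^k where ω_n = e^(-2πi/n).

Sum of all nth roots of unity equals 0 for n > 1 (geometric series with r ≠ 1).

0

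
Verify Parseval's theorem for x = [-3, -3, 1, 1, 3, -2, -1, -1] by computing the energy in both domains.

Time domain:
Σ|x[n]|² = |-3|² + |-3|² + |1|² + |1|² + |3|² + |-2|² + |-1|² + |-1|² = 35.0000

Frequency domain:
(1/8)Σ|X[k]|² = (1/8)(|-5|² + |-8.1213-2.7071i|² + |5i|² + |-3.8787+1.2929i|² + |5|² + |-3.8787-1.2929i|² + |-5i|² + |-8.1213+2.7071i|²) = (1/8)·280.0000 = 35.0000

Both sides agree, confirming Parseval's theorem.

Σ|x[n]|² = (1/N)Σ|X[k]|² = 35.0000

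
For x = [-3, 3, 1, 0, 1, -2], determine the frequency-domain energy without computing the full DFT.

Parseval: Σ|x[n]|² = (1/N)Σ|X[k]|², so Σ|X[k]|² = N·Σ|x[n]|² = 6·24.0000

Σ|X[k]|² = N·Σ|x[n]|² = 6·24.0000 = 144.0000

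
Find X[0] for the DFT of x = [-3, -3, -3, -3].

X[0] = Σ(n=0 to 3) x[n] · ω_4^0 = Σ x[n]
= (-3) + (-3) + (-3) + (-3)

X[0] = -12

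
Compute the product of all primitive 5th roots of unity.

The primitive 5th roots of unity are ω_5^k for k coprime to 5: k ∈ {1, 2, 3, 4}
Their product equals the constant term of the cyclotomic polynomial Φ_5(x) up to sign.
For n ≥ 3, the product of all primitive nth roots of unity is 1. (For n=1 it is 1; for n=2 it is -1.)

1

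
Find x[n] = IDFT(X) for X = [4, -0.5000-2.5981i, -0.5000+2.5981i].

x[n] = (1/3) Σ(k=0 to 2) X[k] · e^(2πikn/3)

Computing each x[n]:
x[0] = 1
x[1] = 3
x[2] = 0

x = [1, 3, 0]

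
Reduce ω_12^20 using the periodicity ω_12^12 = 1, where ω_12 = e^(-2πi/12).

Since ω_12^12 = 1, powers reduce modulo 12.
20 mod 12 = 8
So ω_12^20 = ω_12^8 = e^(-2πi·8/12)

ω_12^20 = ω_12^8 = -0.5000+0.8660i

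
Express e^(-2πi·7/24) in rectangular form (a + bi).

ω_24^7 = e^(-2πi·7/24)
= cos(-2π·7/24) + i·sin(-2π·7/24)
= cos(-14π/24) + i·sin(-14π/24)

ω_24^7 = cos(-14π/24) + i·sin(-14π/24) = -0.2588-0.9659i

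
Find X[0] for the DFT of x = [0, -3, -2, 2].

X[0] = Σ(n=0 to 3) x[n] · ω_4^0 = Σ x[n]
= (0) + (-3) + (-2) + (2)

X[0] = -3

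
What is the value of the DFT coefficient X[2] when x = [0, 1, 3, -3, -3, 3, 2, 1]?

X[2] = Σ(n=0 to 7) x[n] · ω_8^(2n) where ω_8 = e^(-2πi/8)
= (0)·ω_8^0 + (1)·ω_8^2 + (3)·ω_8^4 + (-3)·ω_8^6 + (-3)·ω_8^8 + (3)·ω_8^10 + (2)·ω_8^12 + (1)·ω_8^14

X[2] = -8-6i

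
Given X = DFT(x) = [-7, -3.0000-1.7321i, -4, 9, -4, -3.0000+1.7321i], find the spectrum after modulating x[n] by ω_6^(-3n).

Modulation property: DFT(ω_6^(-3n)·x[n]) = X[(k-3) mod 6], so circularly shift X by 3 positions.

X[k-3] = [9, -4, -3.0000+1.7321i, -7, -3.0000-1.7321i, -4]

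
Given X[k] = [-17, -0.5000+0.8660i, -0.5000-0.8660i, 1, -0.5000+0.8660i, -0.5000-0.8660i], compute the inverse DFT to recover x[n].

x[n] = (1/6) Σ(k=0 to 5) X[k] · e^(2πikn/6)

Computing each x[n]:
x[0] = -3
x[1] = -3
x[2] = -3
x[3] = -3
x[4] = -2
x[5] = -3

x = [-3, -3, -3, -3, -2, -3]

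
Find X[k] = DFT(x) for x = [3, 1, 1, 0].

X[k] = Σ(n=0 to 3) x[n] · ω_4^(nk)
where ω_4 = e^(-2πi/4)

Computing each X[k]:
X[0] = 5
X[1] = 2-1i
X[2] = 3
X[3] = 2+1i

X = [5, 2-1i, 3, 2+1i]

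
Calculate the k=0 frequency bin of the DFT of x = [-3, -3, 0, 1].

X[0] = Σ(n=0 to 3) x[n] · ω_4^0 = Σ x[n]
= (-3) + (-3) + (0) + (1)

X[0] = -5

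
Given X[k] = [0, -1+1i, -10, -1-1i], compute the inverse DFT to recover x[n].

x[n] = (1/4) Σ(k=0 to 3) X[k] · e^(2πikn/4)

Computing each x[n]:
x[0] = -3
x[1] = 2
x[2] = -2
x[3] = 3

x = [-3, 2, -2, 3]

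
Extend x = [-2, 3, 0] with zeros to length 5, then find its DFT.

Original 3-point DFT: [1, -3.5000-2.5981i, -3.5000+2.5981i]
Zero-padded 5-point DFT provides frequency interpolation.

DFT_5([x, 0, ...]) = [1, -1.0729-2.8532i, -4.4271-1.7634i, -4.4271+1.7634i, -1.0729+2.8532i]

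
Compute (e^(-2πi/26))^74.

Since ω_26^26 = 1, powers reduce modulo 26.
74 mod 26 = 22
So ω_26^74 = ω_26^22 = e^(-2πi·22/26)

ω_26^74 = ω_26^22 = 0.5681+0.8230i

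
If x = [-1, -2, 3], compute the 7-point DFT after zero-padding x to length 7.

Original 3-point DFT: [0, -1.5000+4.3301i, -1.5000-4.3301i]
Zero-padded 7-point DFT provides frequency interpolation.

DFT_7([x, 0, ...]) = [0, -2.9145-1.3611i, -3.2579+3.2515i, 2.6724+3.2133i, 2.6724-3.2133i, -3.2579-3.2515i, -2.9145+1.3611i]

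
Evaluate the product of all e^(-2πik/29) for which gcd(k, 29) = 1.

The primitive 29th roots of unity are ω_29^k for k coprime to 29: k ∈ {1, 2, 3, 4, 5, 6, 7, 8, 9, 10, 11, 12, 13, 14, 15, 16, 17, 18, 19, 20, 21, 22, 23, 24, 25, 26, 27, 28}
Their product equals the constant term of the cyclotomic polynomial Φ_29(x) up to sign.
For n ≥ 3, the product of all primitive nth roots of unity is 1. (For n=1 it is 1; for n=2 it is -1.)

1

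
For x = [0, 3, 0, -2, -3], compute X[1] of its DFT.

X[1] = Σ(n=0 to 4) x[n] · ω_5^(1n) where ω_5 = e^(-2πi/5)
= (0)·ω_5^0 + (3)·ω_5^1 + (0)·ω_5^2 + (-2)·ω_5^3 + (-3)·ω_5^4

X[1] = 1.6180-6.8819i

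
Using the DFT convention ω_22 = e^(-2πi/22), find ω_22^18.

ω_22^18 = e^(-2πi·18/22)
= cos(-2π·18/22) + i·sin(-2π·18/22)
= cos(-36π/22) + i·sin(-36π/22)

ω_22^18 = cos(-36π/22) + i·sin(-36π/22) = 0.4154+0.9096i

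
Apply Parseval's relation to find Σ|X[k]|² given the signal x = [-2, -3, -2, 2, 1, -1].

Parseval: Σ|x[n]|² = (1/N)Σ|X[k]|², so Σ|X[k]|² = N·Σ|x[n]|² = 6·23.0000

Σ|X[k]|² = N·Σ|x[n]|² = 6·23.0000 = 138.0000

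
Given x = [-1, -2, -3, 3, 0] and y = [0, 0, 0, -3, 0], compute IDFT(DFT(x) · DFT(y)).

(x ⊛ y)[n] = Σ(m=0 to 4) x[m] · y[(n-m) mod 5]

Computing each output sample:
(x ⊛ y)[0] = 9
(x ⊛ y)[1] = -9
(x ⊛ y)[2] = 0
(x ⊛ y)[3] = 3
(x ⊛ y)[4] = 6

x ⊛ y = [9, -9, 0, 3, 6]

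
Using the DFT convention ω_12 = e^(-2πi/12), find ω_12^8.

ω_12^8 = e^(-2πi·8/12)
= cos(-2π·8/12) + i·sin(-2π·8/12)
= cos(-16π/12) + i·sin(-16π/12)

ω_12^8 = cos(-16π/12) + i·sin(-16π/12) = -0.5000+0.8660i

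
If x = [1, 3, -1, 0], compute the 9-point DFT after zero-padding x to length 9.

Original 4-point DFT: [3, 2-3i, -3, 2+3i]
Zero-padded 9-point DFT provides frequency interpolation.

DFT_9([x, 0, ...]) = [3, 3.1245-0.9436i, 2.4606-2.6124i, -3.4641i, -2.5851-1.6688i, -2.5851+1.6688i, 3.4641i, 2.4606+2.6124i, 3.1245+0.9436i]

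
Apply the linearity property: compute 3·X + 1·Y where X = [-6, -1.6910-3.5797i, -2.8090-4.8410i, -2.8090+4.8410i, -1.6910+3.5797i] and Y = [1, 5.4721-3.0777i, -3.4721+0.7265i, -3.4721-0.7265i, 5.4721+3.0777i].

By linearity: DFT(3x + 1y) = 3·DFT(x) + 1·DFT(y)
= 3·[-6, -1.6910-3.5797i, -2.8090-4.8410i, -2.8090+4.8410i, -1.6910+3.5797i] + 1·[1, 5.4721-3.0777i, -3.4721+0.7265i, -3.4721-0.7265i, 5.4721+3.0777i]

Computing element-wise:
Z[0] = 3·(-6) + 1·(1) = -17
Z[1] = 3·(-1.6910-3.5797i) + 1·(5.4721-3.0777i) = 0.3991-13.8168i
Z[2] = 3·(-2.8090-4.8410i) + 1·(-3.4721+0.7265i) = -11.8991-13.7965i
Z[3] = 3·(-2.8090+4.8410i) + 1·(-3.4721-0.7265i) = -11.8991+13.7965i
Z[4] = 3·(-1.6910+3.5797i) + 1·(5.4721+3.0777i) = 0.3991+13.8168i

DFT(3x + 1y) = 3·X + 1·Y = [-17, 0.3991-13.8168i, -11.8991-13.7965i, -11.8991+13.7965i, 0.3991+13.8168i]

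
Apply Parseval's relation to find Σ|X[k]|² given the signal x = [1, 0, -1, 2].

Parseval: Σ|x[n]|² = (1/N)Σ|X[k]|², so Σ|X[k]|² = N·Σ|x[n]|² = 4·6.0000

Σ|X[k]|² = N·Σ|x[n]|² = 4·6.0000 = 24.0000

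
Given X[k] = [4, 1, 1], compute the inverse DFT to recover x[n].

x[n] = (1/3) Σ(k=0 to 2) X[k] · e^(2πikn/3)

Computing each x[n]:
x[0] = 2
x[1] = 1
x[2] = 1

x = [2, 1, 1]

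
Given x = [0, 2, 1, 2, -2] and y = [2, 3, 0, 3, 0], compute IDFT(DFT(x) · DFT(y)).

(x ⊛ y)[n] = Σ(m=0 to 4) x[m] · y[(n-m) mod 5]

Computing each output sample:
(x ⊛ y)[0] = -3
(x ⊛ y)[1] = 10
(x ⊛ y)[2] = 2
(x ⊛ y)[3] = 7
(x ⊛ y)[4] = 8

x ⊛ y = [-3, 10, 2, 7, 8]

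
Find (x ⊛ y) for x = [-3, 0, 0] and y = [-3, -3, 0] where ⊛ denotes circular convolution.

(x ⊛ y)[n] = Σ(m=0 to 2) x[m] · y[(n-m) mod 3]

Computing each output sample:
(x ⊛ y)[0] = 9
(x ⊛ y)[1] = 9
(x ⊛ y)[2] = 0

x ⊛ y = [9, 9, 0]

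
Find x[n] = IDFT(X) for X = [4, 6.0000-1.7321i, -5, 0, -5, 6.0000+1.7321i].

x[n] = (1/6) Σ(k=0 to 5) X[k] · e^(2πikn/6)

Computing each x[n]:
x[0] = 1
x[1] = 3
x[2] = 1
x[3] = -3
x[4] = 0
x[5] = 2

x = [1, 3, 1, -3, 0, 2]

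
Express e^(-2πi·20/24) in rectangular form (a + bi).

ω_24^20 = e^(-2πi·20/24)
= cos(-2π·20/24) + i·sin(-2π·20/24)
= cos(-40π/24) + i·sin(-40π/24)

ω_24^20 = cos(-40π/24) + i·sin(-40π/24) = 0.5000+0.8660i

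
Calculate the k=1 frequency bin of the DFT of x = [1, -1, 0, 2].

X[1] = Σ(n=0 to 3) x[n] · ω_4^(1n) where ω_4 = e^(-2πi/4)
= (1)·ω_4^0 + (-1)·ω_4^1 + (0)·ω_4^2 + (2)·ω_4^3

X[1] = 1+3i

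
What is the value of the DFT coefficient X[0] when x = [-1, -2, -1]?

X[0] = Σ(n=0 to 2) x[n] · ω_3^0 = Σ x[n]
= (-1) + (-2) + (-1)

X[0] = -4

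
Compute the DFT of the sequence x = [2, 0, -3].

X[k] = Σ(n=0 to 2) x[n] · ω_3^(nk)
where ω_3 = e^(-2πi/3)

Computing each X[k]:
X[0] = -1
X[1] = 3.5000-2.5981i
X[2] = 3.5000+2.5981i

X = [-1, 3.5000-2.5981i, 3.5000+2.5981i]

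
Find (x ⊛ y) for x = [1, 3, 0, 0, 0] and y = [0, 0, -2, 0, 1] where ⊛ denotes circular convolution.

(x ⊛ y)[n] = Σ(m=0 to 4) x[m] · y[(n-m) mod 5]

Computing each output sample:
(x ⊛ y)[0] = 3
(x ⊛ y)[1] = 0
(x ⊛ y)[2] = -2
(x ⊛ y)[3] = -6
(x ⊛ y)[4] = 1

x ⊛ y = [3, 0, -2, -6, 1]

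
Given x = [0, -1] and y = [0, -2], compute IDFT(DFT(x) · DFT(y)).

(x ⊛ y)[n] = Σ(m=0 to 1) x[m] · y[(n-m) mod 2]

Computing each output sample:
(x ⊛ y)[0] = 2
(x ⊛ y)[1] = 0

x ⊛ y = [2, 0]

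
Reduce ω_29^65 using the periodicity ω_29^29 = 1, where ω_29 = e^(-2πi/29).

Since ω_29^29 = 1, powers reduce modulo 29.
65 mod 29 = 7
So ω_29^65 = ω_29^7 = e^(-2πi·7/29)

ω_29^65 = ω_29^7 = 0.0541-0.9985i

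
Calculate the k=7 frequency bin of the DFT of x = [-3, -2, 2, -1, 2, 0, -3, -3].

X[7] = Σ(n=0 to 7) x[n] · ω_8^(7n) where ω_8 = e^(-2πi/8)
= (-3)·ω_8^0 + (-2)·ω_8^7 + (2)·ω_8^14 + (-1)·ω_8^21 + (2)·ω_8^28 + (0)·ω_8^35 + (-3)·ω_8^42 + (-3)·ω_8^49

X[7] = -7.8284+5.0000i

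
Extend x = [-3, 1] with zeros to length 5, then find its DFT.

Original 2-point DFT: [-2, -4]
Zero-padded 5-point DFT provides frequency interpolation.

DFT_5([x, 0, ...]) = [-2, -2.6910-0.9511i, -3.8090-0.5878i, -3.8090+0.5878i, -2.6910+0.9511i]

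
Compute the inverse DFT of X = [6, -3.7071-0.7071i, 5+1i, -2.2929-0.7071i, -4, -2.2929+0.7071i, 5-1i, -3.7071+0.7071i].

x[n] = (1/8) Σ(k=0 to 7) X[k] · e^(2πikn/8)

Computing each x[n]:
x[0] = 0
x[1] = 1
x[2] = -1
x[3] = 2
x[4] = 3
x[5] = 1
x[6] = -1
x[7] = 1

x = [0, 1, -1, 2, 3, 1, -1, 1]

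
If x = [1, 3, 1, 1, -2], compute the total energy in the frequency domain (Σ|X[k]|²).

Parseval: Σ|x[n]|² = (1/N)Σ|X[k]|², so Σ|X[k]|² = N·Σ|x[n]|² = 5·16.0000

Σ|X[k]|² = N·Σ|x[n]|² = 5·16.0000 = 80.0000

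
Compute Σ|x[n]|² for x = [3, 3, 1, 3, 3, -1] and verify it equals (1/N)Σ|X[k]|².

Time domain:
Σ|x[n]|² = |3|² + |3|² + |1|² + |3|² + |3|² + |-1|² = 38.0000

Frequency domain:
(1/6)Σ|X[k]|² = (1/6)(|12|² + |-1.0000-1.7321i|² + |3.0000-5.1962i|² + |2|² + |3.0000+5.1962i|² + |-1.0000+1.7321i|²) = (1/6)·228.0000 = 38.0000

Both sides agree, confirming Parseval's theorem.

Σ|x[n]|² = (1/N)Σ|X[k]|² = 38.0000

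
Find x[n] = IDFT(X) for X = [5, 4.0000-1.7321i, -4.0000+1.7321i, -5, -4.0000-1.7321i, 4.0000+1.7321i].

x[n] = (1/6) Σ(k=0 to 5) X[k] · e^(2πikn/6)

Computing each x[n]:
x[0] = 0
x[1] = 3
x[2] = 1
x[3] = -1
x[4] = -1
x[5] = 3

x = [0, 3, 1, -1, -1, 3]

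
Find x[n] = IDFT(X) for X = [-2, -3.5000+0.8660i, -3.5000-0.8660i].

x[n] = (1/3) Σ(k=0 to 2) X[k] · e^(2πikn/3)

Computing each x[n]:
x[0] = -3
x[1] = 0
x[2] = 1

x = [-3, 0, 1]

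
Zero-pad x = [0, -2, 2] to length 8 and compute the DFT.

Original 3-point DFT: [0, 3.4641i, -3.4641i]
Zero-padded 8-point DFT provides frequency interpolation.

DFT_8([x, 0, ...]) = [0, -1.4142-0.5858i, -2+2i, 1.4142+3.4142i, 4, 1.4142-3.4142i, -2-2i, -1.4142+0.5858i]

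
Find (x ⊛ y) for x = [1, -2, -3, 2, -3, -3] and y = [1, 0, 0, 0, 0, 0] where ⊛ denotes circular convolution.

(x ⊛ y)[n] = Σ(m=0 to 5) x[m] · y[(n-m) mod 6]

Computing each output sample:
(x ⊛ y)[0] = 1
(x ⊛ y)[1] = -2
(x ⊛ y)[2] = -3
(x ⊛ y)[3] = 2
(x ⊛ y)[4] = -3
(x ⊛ y)[5] = -3

x ⊛ y = [1, -2, -3, 2, -3, -3]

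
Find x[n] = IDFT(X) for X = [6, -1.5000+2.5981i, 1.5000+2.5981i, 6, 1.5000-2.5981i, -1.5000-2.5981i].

x[n] = (1/6) Σ(k=0 to 5) X[k] · e^(2πikn/6)

Computing each x[n]:
x[0] = 2
x[1] = -2
x[2] = 2
x[3] = 1
x[4] = 2
x[5] = 1

x = [2, -2, 2, 1, 2, 1]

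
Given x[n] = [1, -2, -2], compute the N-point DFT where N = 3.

X[k] = Σ(n=0 to 2) x[n] · ω_3^(nk)
where ω_3 = e^(-2πi/3)

Computing each X[k]:
X[0] = -3
X[1] = 3
X[2] = 3

X = [-3, 3, 3]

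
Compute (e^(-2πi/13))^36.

Since ω_13^13 = 1, powers reduce modulo 13.
36 mod 13 = 10
So ω_13^36 = ω_13^10 = e^(-2πi·10/13)

ω_13^36 = ω_13^10 = 0.1205+0.9927i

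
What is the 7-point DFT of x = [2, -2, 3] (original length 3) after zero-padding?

Original 3-point DFT: [3, 1.5000+4.3301i, 1.5000-4.3301i]
Zero-padded 7-point DFT provides frequency interpolation.

DFT_7([x, 0, ...]) = [3, 0.0855-1.3611i, -0.2579+3.2515i, 5.6724+3.2133i, 5.6724-3.2133i, -0.2579-3.2515i, 0.0855+1.3611i]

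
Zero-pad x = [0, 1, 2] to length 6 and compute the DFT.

Original 3-point DFT: [3, -1.5000+0.8660i, -1.5000-0.8660i]
Zero-padded 6-point DFT provides frequency interpolation.

DFT_6([x, 0, ...]) = [3, -0.5000-2.5981i, -1.5000+0.8660i, 1, -1.5000-0.8660i, -0.5000+2.5981i]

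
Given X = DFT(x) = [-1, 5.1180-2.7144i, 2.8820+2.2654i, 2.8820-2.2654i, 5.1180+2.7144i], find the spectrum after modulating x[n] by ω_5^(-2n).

Modulation property: DFT(ω_5^(-2n)·x[n]) = X[(k-2) mod 5], so circularly shift X by 2 positions.

X[k-2] = [2.8820-2.2654i, 5.1180+2.7144i, -1, 5.1180-2.7144i, 2.8820+2.2654i]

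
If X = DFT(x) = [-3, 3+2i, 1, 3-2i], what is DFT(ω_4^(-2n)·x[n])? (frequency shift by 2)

Modulation property: DFT(ω_4^(-2n)·x[n]) = X[(k-2) mod 4], so circularly shift X by 2 positions.

X[k-2] = [1, 3-2i, -3, 3+2i]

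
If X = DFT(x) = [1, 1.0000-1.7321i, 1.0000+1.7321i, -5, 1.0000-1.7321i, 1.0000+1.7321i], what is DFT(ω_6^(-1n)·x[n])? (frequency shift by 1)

Modulation property: DFT(ω_6^(-1n)·x[n]) = X[(k-1) mod 6], so circularly shift X by 1 positions.

X[k-1] = [1.0000+1.7321i, 1, 1.0000-1.7321i, 1.0000+1.7321i, -5, 1.0000-1.7321i]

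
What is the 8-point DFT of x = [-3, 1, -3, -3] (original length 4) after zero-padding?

Original 4-point DFT: [-8, -4i, -4, 4i]
Zero-padded 8-point DFT provides frequency interpolation.

DFT_8([x, 0, ...]) = [-8, -0.1716+4.4142i, -4i, -5.8284-1.5858i, -4, -5.8284+1.5858i, 4i, -0.1716-4.4142i]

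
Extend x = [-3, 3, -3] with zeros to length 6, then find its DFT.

Original 3-point DFT: [-3, -3.0000-5.1962i, -3.0000+5.1962i]
Zero-padded 6-point DFT provides frequency interpolation.

DFT_6([x, 0, ...]) = [-3, 0, -3.0000-5.1962i, -9, -3.0000+5.1962i, 0]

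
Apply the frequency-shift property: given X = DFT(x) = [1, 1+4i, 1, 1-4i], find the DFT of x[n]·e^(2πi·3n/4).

Modulation property: DFT(ω_4^(-3n)·x[n]) = X[(k-3) mod 4], so circularly shift X by 3 positions.

X[k-3] = [1+4i, 1, 1-4i, 1]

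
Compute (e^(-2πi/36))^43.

Since ω_36^36 = 1, powers reduce modulo 36.
43 mod 36 = 7
So ω_36^43 = ω_36^7 = e^(-2πi·7/36)

ω_36^43 = ω_36^7 = 0.3420-0.9397i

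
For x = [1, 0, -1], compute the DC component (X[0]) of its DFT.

X[0] = Σ(n=0 to 2) x[n] · ω_3^0 = Σ x[n]
= (1) + (0) + (-1)

X[0] = 0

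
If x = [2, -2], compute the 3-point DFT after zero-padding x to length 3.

Original 2-point DFT: [0, 4]
Zero-padded 3-point DFT provides frequency interpolation.

DFT_3([x, 0, ...]) = [0, 3.0000+1.7321i, 3.0000-1.7321i]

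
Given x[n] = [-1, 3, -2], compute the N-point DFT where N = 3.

X[k] = Σ(n=0 to 2) x[n] · ω_3^(nk)
where ω_3 = e^(-2πi/3)

Computing each X[k]:
X[0] = 0
X[1] = -1.5000-4.3301i
X[2] = -1.5000+4.3301i

X = [0, -1.5000-4.3301i, -1.5000+4.3301i]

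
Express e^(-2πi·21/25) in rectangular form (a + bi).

ω_25^21 = e^(-2πi·21/25)
= cos(-2π·21/25) + i·sin(-2π·21/25)
= cos(-42π/25) + i·sin(-42π/25)

ω_25^21 = cos(-42π/25) + i·sin(-42π/25) = 0.5358+0.8443i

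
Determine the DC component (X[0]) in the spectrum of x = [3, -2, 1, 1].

X[0] = Σ(n=0 to 3) x[n] · ω_4^0 = Σ x[n]
= (3) + (-2) + (1) + (1)

X[0] = 3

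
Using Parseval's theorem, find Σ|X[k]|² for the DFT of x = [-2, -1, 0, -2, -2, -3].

Parseval: Σ|x[n]|² = (1/N)Σ|X[k]|², so Σ|X[k]|² = N·Σ|x[n]|² = 6·22.0000

Σ|X[k]|² = N·Σ|x[n]|² = 6·22.0000 = 132.0000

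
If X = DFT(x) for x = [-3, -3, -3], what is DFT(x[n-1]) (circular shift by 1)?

Time shift by 1: X_shifted[k] = ω_3^(1k) · X[k]
Shifted x = [-3, -3, -3]

DFT(x[n-1]) = [-9, 0, 0]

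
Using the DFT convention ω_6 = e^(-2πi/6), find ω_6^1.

ω_6^1 = e^(-2πi·1/6)
= cos(-2π·1/6) + i·sin(-2π·1/6)
= cos(-2π/6) + i·sin(-2π/6)

ω_6^1 = cos(-2π/6) + i·sin(-2π/6) = 0.5000-0.8660i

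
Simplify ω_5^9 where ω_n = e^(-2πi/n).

Since ω_5^5 = 1, powers reduce modulo 5.
9 mod 5 = 4
So ω_5^9 = ω_5^4 = e^(-2πi·4/5)

ω_5^9 = ω_5^4 = 0.3090+0.9511i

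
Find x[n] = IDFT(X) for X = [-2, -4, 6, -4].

x[n] = (1/4) Σ(k=0 to 3) X[k] · e^(2πikn/4)

Computing each x[n]:
x[0] = -1
x[1] = -2
x[2] = 3
x[3] = -2

x = [-1, -2, 3, -2]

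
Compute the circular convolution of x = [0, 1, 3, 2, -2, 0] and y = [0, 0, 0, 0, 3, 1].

(x ⊛ y)[n] = Σ(m=0 to 5) x[m] · y[(n-m) mod 6]

Computing each output sample:
(x ⊛ y)[0] = 10
(x ⊛ y)[1] = 9
(x ⊛ y)[2] = -4
(x ⊛ y)[3] = -2
(x ⊛ y)[4] = 0
(x ⊛ y)[5] = 3

x ⊛ y = [10, 9, -4, -2, 0, 3]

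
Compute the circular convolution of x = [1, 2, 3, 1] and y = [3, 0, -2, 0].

(x ⊛ y)[n] = Σ(m=0 to 3) x[m] · y[(n-m) mod 4]

Computing each output sample:
(x ⊛ y)[0] = -3
(x ⊛ y)[1] = 4
(x ⊛ y)[2] = 7
(x ⊛ y)[3] = -1

x ⊛ y = [-3, 4, 7, -1]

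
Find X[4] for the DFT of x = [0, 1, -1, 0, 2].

X[4] = Σ(n=0 to 4) x[n] · ω_5^(4n) where ω_5 = e^(-2πi/5)
= (0)·ω_5^0 + (1)·ω_5^4 + (-1)·ω_5^8 + (0)·ω_5^12 + (2)·ω_5^16

X[4] = 1.7361-1.5388i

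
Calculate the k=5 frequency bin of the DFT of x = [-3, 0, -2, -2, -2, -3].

X[5] = Σ(n=0 to 5) x[n] · ω_6^(5n) where ω_6 = e^(-2πi/6)
= (-3)·ω_6^0 + (0)·ω_6^5 + (-2)·ω_6^10 + (-2)·ω_6^15 + (-2)·ω_6^20 + (-3)·ω_6^25

X[5] = -0.5000+2.5981i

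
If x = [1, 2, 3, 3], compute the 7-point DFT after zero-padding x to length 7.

Original 4-point DFT: [9, -2+1i, -1, -2-1i]
Zero-padded 7-point DFT provides frequency interpolation.

DFT_7([x, 0, ...]) = [9, -1.1235-5.7901i, -0.2775+1.6973i, 0.4010-1.4471i, 0.4010+1.4471i, -0.2775-1.6973i, -1.1235+5.7901i]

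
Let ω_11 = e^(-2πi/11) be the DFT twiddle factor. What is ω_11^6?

ω_11^6 = e^(-2πi·6/11)
= cos(-2π·6/11) + i·sin(-2π·6/11)
= cos(-12π/11) + i·sin(-12π/11)

ω_11^6 = cos(-12π/11) + i·sin(-12π/11) = -0.9595+0.2817i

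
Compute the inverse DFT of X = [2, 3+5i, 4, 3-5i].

x[n] = (1/4) Σ(k=0 to 3) X[k] · e^(2πikn/4)

Computing each x[n]:
x[0] = 3
x[1] = -3
x[2] = 0
x[3] = 2

x = [3, -3, 0, 2]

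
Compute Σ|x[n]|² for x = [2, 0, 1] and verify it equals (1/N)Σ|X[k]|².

Time domain:
Σ|x[n]|² = |2|² + |0|² + |1|² = 5.0000

Frequency domain:
(1/3)Σ|X[k]|² = (1/3)(|3|² + |1.5000+0.8660i|² + |1.5000-0.8660i|²) = (1/3)·15.0000 = 5.0000

Both sides agree, confirming Parseval's theorem.

Σ|x[n]|² = (1/N)Σ|X[k]|² = 5.0000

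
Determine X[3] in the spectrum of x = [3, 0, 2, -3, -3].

X[3] = Σ(n=0 to 4) x[n] · ω_5^(3n) where ω_5 = e^(-2πi/5)
= (3)·ω_5^0 + (0)·ω_5^3 + (2)·ω_5^6 + (-3)·ω_5^9 + (-3)·ω_5^12

X[3] = 5.1180-2.9919i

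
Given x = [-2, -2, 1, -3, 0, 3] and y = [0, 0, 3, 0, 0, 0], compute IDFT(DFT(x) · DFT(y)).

(x ⊛ y)[n] = Σ(m=0 to 5) x[m] · y[(n-m) mod 6]

Computing each output sample:
(x ⊛ y)[0] = 0
(x ⊛ y)[1] = 9
(x ⊛ y)[2] = -6
(x ⊛ y)[3] = -6
(x ⊛ y)[4] = 3
(x ⊛ y)[5] = -9

x ⊛ y = [0, 9, -6, -6, 3, -9]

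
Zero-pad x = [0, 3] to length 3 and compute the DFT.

Original 2-point DFT: [3, -3]
Zero-padded 3-point DFT provides frequency interpolation.

DFT_3([x, 0, ...]) = [3, -1.5000-2.5981i, -1.5000+2.5981i]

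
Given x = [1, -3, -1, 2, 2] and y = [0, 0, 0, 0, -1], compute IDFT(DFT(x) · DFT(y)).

(x ⊛ y)[n] = Σ(m=0 to 4) x[m] · y[(n-m) mod 5]

Computing each output sample:
(x ⊛ y)[0] = 3
(x ⊛ y)[1] = 1
(x ⊛ y)[2] = -2
(x ⊛ y)[3] = -2
(x ⊛ y)[4] = -1

x ⊛ y = [3, 1, -2, -2, -1]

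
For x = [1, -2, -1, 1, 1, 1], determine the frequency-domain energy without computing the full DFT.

Parseval: Σ|x[n]|² = (1/N)Σ|X[k]|², so Σ|X[k]|² = N·Σ|x[n]|² = 6·9.0000

Σ|X[k]|² = N·Σ|x[n]|² = 6·9.0000 = 54.0000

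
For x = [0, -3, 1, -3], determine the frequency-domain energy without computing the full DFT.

Parseval: Σ|x[n]|² = (1/N)Σ|X[k]|², so Σ|X[k]|² = N·Σ|x[n]|² = 4·19.0000

Σ|X[k]|² = N·Σ|x[n]|² = 4·19.0000 = 76.0000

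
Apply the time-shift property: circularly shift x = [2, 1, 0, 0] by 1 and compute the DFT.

Time shift by 1: X_shifted[k] = ω_4^(1k) · X[k]
Shifted x = [0, 2, 1, 0]

DFT(x[n-1]) = [3, -1-2i, -1, -1+2i]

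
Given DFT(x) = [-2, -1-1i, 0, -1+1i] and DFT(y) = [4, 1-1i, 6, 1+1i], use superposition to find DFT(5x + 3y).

By linearity: DFT(5x + 3y) = 5·DFT(x) + 3·DFT(y)
= 5·[-2, -1-1i, 0, -1+1i] + 3·[4, 1-1i, 6, 1+1i]

Computing element-wise:
Z[0] = 5·(-2) + 3·(4) = 2
Z[1] = 5·(-1-1i) + 3·(1-1i) = -2-8i
Z[2] = 5·(0) + 3·(6) = 18
Z[3] = 5·(-1+1i) + 3·(1+1i) = -2+8i

DFT(5x + 3y) = 5·X + 3·Y = [2, -2-8i, 18, -2+8i]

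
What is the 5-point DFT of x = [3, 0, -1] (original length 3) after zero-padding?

Original 3-point DFT: [2, 3.5000-0.8660i, 3.5000+0.8660i]
Zero-padded 5-point DFT provides frequency interpolation.

DFT_5([x, 0, ...]) = [2, 3.8090+0.5878i, 2.6910-0.9511i, 2.6910+0.9511i, 3.8090-0.5878i]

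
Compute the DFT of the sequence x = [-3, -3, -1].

X[k] = Σ(n=0 to 2) x[n] · ω_3^(nk)
where ω_3 = e^(-2πi/3)

Computing each X[k]:
X[0] = -7
X[1] = -1.0000+1.7321i
X[2] = -1.0000-1.7321i

X = [-7, -1.0000+1.7321i, -1.0000-1.7321i]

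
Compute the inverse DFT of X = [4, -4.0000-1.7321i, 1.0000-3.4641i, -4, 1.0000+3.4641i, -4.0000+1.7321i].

x[n] = (1/6) Σ(k=0 to 5) X[k] · e^(2πikn/6)

Computing each x[n]:
x[0] = -1
x[1] = 2
x[2] = 0
x[3] = 3
x[4] = 1
x[5] = -1

x = [-1, 2, 0, 3, 1, -1]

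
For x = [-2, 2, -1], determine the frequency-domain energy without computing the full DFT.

Parseval: Σ|x[n]|² = (1/N)Σ|X[k]|², so Σ|X[k]|² = N·Σ|x[n]|² = 3·9.0000

Σ|X[k]|² = N·Σ|x[n]|² = 3·9.0000 = 27.0000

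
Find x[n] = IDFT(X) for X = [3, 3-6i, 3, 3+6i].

x[n] = (1/4) Σ(k=0 to 3) X[k] · e^(2πikn/4)

Computing each x[n]:
x[0] = 3
x[1] = 3
x[2] = 0
x[3] = -3

x = [3, 3, 0, -3]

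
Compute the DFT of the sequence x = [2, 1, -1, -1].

X[k] = Σ(n=0 to 3) x[n] · ω_4^(nk)
where ω_4 = e^(-2πi/4)

Computing each X[k]:
X[0] = 1
X[1] = 3-2i
X[2] = 1
X[3] = 3+2i

X = [1, 3-2i, 1, 3+2i]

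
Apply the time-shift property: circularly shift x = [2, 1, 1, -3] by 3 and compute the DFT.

Time shift by 3: X_shifted[k] = ω_4^(3k) · X[k]
Shifted x = [1, 1, -3, 2]

DFT(x[n-3]) = [1, 4+1i, -5, 4-1i]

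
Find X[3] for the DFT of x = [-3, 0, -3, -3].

X[3] = Σ(n=0 to 3) x[n] · ω_4^(3n) where ω_4 = e^(-2πi/4)
= (-3)·ω_4^0 + (0)·ω_4^3 + (-3)·ω_4^6 + (-3)·ω_4^9

X[3] = 3i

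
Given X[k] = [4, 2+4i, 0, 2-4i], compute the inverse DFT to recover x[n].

x[n] = (1/4) Σ(k=0 to 3) X[k] · e^(2πikn/4)

Computing each x[n]:
x[0] = 2
x[1] = -1
x[2] = 0
x[3] = 3

x = [2, -1, 0, 3]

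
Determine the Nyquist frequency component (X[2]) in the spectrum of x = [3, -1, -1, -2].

X[2] = Σ(n=0 to 3) x[n] · ω_4^(2n) where ω_4 = e^(-2πi/4)
= (3)·ω_4^0 + (-1)·ω_4^2 + (-1)·ω_4^4 + (-2)·ω_4^6

X[2] = 5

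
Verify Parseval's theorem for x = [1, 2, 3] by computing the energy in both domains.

Time domain:
Σ|x[n]|² = |1|² + |2|² + |3|² = 14.0000

Frequency domain:
(1/3)Σ|X[k]|² = (1/3)(|6|² + |-1.5000+0.8660i|² + |-1.5000-0.8660i|²) = (1/3)·42.0000 = 14.0000

Both sides agree, confirming Parseval's theorem.

Σ|x[n]|² = (1/N)Σ|X[k]|² = 14.0000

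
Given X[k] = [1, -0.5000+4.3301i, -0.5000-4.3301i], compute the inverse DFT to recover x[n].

x[n] = (1/3) Σ(k=0 to 2) X[k] · e^(2πikn/3)

Computing each x[n]:
x[0] = 0
x[1] = -2
x[2] = 3

x = [0, -2, 3]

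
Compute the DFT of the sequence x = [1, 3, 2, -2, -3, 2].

X[k] = Σ(n=0 to 5) x[n] · ω_6^(nk)
where ω_6 = e^(-2πi/6)

Computing each X[k]:
X[0] = 3
X[1] = 6.0000-5.1962i
X[2] = -3.0000+3.4641i
X[3] = -3
X[4] = -3.0000-3.4641i
X[5] = 6.0000+5.1962i

X = [3, 6.0000-5.1962i, -3.0000+3.4641i, -3, -3.0000-3.4641i, 6.0000+5.1962i]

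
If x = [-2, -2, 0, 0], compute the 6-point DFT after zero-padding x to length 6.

Original 4-point DFT: [-4, -2+2i, 0, -2-2i]
Zero-padded 6-point DFT provides frequency interpolation.

DFT_6([x, 0, ...]) = [-4, -3.0000+1.7321i, -1.0000+1.7321i, 0, -1.0000-1.7321i, -3.0000-1.7321i]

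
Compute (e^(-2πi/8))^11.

Since ω_8^8 = 1, powers reduce modulo 8.
11 mod 8 = 3
So ω_8^11 = ω_8^3 = e^(-2πi·3/8)

ω_8^11 = ω_8^3 = -0.7071-0.7071i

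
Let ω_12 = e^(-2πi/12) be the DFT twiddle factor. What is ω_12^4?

ω_12^4 = e^(-2πi·4/12)
= cos(-2π·4/12) + i·sin(-2π·4/12)
= cos(-8π/12) + i·sin(-8π/12)

ω_12^4 = cos(-8π/12) + i·sin(-8π/12) = -0.5000-0.8660i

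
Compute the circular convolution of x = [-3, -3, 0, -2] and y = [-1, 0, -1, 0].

(x ⊛ y)[n] = Σ(m=0 to 3) x[m] · y[(n-m) mod 4]

Computing each output sample:
(x ⊛ y)[0] = 3
(x ⊛ y)[1] = 5
(x ⊛ y)[2] = 3
(x ⊛ y)[3] = 5

x ⊛ y = [3, 5, 3, 5]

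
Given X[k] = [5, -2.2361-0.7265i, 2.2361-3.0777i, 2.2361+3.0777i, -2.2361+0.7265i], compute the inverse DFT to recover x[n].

x[n] = (1/5) Σ(k=0 to 4) X[k] · e^(2πikn/5)

Computing each x[n]:
x[0] = 1
x[1] = 1
x[2] = 1
x[3] = 3
x[4] = -1

x = [1, 1, 1, 3, -1]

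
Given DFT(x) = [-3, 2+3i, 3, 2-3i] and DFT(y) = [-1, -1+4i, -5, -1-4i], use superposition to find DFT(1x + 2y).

By linearity: DFT(1x + 2y) = 1·DFT(x) + 2·DFT(y)
= 1·[-3, 2+3i, 3, 2-3i] + 2·[-1, -1+4i, -5, -1-4i]

Computing element-wise:
Z[0] = 1·(-3) + 2·(-1) = -5
Z[1] = 1·(2+3i) + 2·(-1+4i) = 11i
Z[2] = 1·(3) + 2·(-5) = -7
Z[3] = 1·(2-3i) + 2·(-1-4i) = -11i

DFT(1x + 2y) = 1·X + 2·Y = [-5, 11i, -7, -11i]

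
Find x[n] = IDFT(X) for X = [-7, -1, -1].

x[n] = (1/3) Σ(k=0 to 2) X[k] · e^(2πikn/3)

Computing each x[n]:
x[0] = -3
x[1] = -2
x[2] = -2

x = [-3, -2, -2]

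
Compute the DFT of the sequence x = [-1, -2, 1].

X[k] = Σ(n=0 to 2) x[n] · ω_3^(nk)
where ω_3 = e^(-2πi/3)

Computing each X[k]:
X[0] = -2
X[1] = -0.5000+2.5981i
X[2] = -0.5000-2.5981i

X = [-2, -0.5000+2.5981i, -0.5000-2.5981i]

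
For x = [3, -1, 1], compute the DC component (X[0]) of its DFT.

X[0] = Σ(n=0 to 2) x[n] · ω_3^0 = Σ x[n]
= (3) + (-1) + (1)

X[0] = 3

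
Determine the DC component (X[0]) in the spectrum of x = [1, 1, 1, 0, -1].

X[0] = Σ(n=0 to 4) x[n] · ω_5^0 = Σ x[n]
= (1) + (1) + (1) + (0) + (-1)

X[0] = 2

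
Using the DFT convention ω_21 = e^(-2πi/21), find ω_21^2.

ω_21^2 = e^(-2πi·2/21)
= cos(-2π·2/21) + i·sin(-2π·2/21)
= cos(-4π/21) + i·sin(-4π/21)

ω_21^2 = cos(-4π/21) + i·sin(-4π/21) = 0.8262-0.5633i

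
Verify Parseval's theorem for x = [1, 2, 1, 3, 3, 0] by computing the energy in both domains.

Time domain:
Σ|x[n]|² = |1|² + |2|² + |1|² + |3|² + |3|² + |0|² = 24.0000

Frequency domain:
(1/6)Σ|X[k]|² = (1/6)(|10|² + |-3|² + |1.0000-3.4641i|² + |0|² + |1.0000+3.4641i|² + |-3|²) = (1/6)·144.0000 = 24.0000

Both sides agree, confirming Parseval's theorem.

Σ|x[n]|² = (1/N)Σ|X[k]|² = 24.0000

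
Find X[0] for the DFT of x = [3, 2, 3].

X[0] = Σ(n=0 to 2) x[n] · ω_3^0 = Σ x[n]
= (3) + (2) + (3)

X[0] = 8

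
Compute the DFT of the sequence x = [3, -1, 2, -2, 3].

X[k] = Σ(n=0 to 4) x[n] · ω_5^(nk)
where ω_5 = e^(-2πi/5)

Computing each X[k]:
X[0] = 5
X[1] = 3.6180+1.4531i
X[2] = 1.3820+6.1554i
X[3] = 1.3820-6.1554i
X[4] = 3.6180-1.4531i

X = [5, 3.6180+1.4531i, 1.3820+6.1554i, 1.3820-6.1554i, 3.6180-1.4531i]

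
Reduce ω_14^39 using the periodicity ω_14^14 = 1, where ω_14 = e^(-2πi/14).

Since ω_14^14 = 1, powers reduce modulo 14.
39 mod 14 = 11
So ω_14^39 = ω_14^11 = e^(-2πi·11/14)

ω_14^39 = ω_14^11 = 0.2225+0.9749i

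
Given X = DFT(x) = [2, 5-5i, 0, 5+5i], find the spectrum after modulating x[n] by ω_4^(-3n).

Modulation property: DFT(ω_4^(-3n)·x[n]) = X[(k-3) mod 4], so circularly shift X by 3 positions.

X[k-3] = [5-5i, 0, 5+5i, 2]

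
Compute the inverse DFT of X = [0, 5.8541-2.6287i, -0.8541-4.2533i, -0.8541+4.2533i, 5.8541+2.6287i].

x[n] = (1/5) Σ(k=0 to 4) X[k] · e^(2πikn/5)

Computing each x[n]:
x[0] = 2
x[1] = 3
x[2] = -3
x[3] = -1
x[4] = -1

x = [2, 3, -3, -1, -1]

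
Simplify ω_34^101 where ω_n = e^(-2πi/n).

Since ω_34^34 = 1, powers reduce modulo 34.
101 mod 34 = 33
So ω_34^101 = ω_34^33 = e^(-2πi·33/34)

ω_34^101 = ω_34^33 = 0.9830+0.1837i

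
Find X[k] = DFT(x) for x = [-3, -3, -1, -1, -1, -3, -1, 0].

X[k] = Σ(n=0 to 7) x[n] · ω_8^(nk)
where ω_8 = e^(-2πi/8)

Computing each X[k]:
X[0] = -13
X[1] = -1.2929+0.7071i
X[2] = -2+5i
X[3] = -2.7071+0.7071i
X[4] = 1
X[5] = -2.7071-0.7071i
X[6] = -2-5i
X[7] = -1.2929-0.7071i

X = [-13, -1.2929+0.7071i, -2+5i, -2.7071+0.7071i, 1, -2.7071-0.7071i, -2-5i, -1.2929-0.7071i]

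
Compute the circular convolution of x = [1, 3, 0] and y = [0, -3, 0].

(x ⊛ y)[n] = Σ(m=0 to 2) x[m] · y[(n-m) mod 3]

Computing each output sample:
(x ⊛ y)[0] = 0
(x ⊛ y)[1] = -3
(x ⊛ y)[2] = -9

x ⊛ y = [0, -3, -9]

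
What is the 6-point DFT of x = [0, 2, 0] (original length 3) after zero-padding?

Original 3-point DFT: [2, -1.0000-1.7321i, -1.0000+1.7321i]
Zero-padded 6-point DFT provides frequency interpolation.

DFT_6([x, 0, ...]) = [2, 1.0000-1.7321i, -1.0000-1.7321i, -2, -1.0000+1.7321i, 1.0000+1.7321i]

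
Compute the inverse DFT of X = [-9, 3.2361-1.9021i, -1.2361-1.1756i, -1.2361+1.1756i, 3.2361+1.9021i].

x[n] = (1/5) Σ(k=0 to 4) X[k] · e^(2πikn/5)

Computing each x[n]:
x[0] = -1
x[1] = 0
x[2] = -3
x[3] = -3
x[4] = -2

x = [-1, 0, -3, -3, -2]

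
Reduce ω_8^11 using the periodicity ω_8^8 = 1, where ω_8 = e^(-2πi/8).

Since ω_8^8 = 1, powers reduce modulo 8.
11 mod 8 = 3
So ω_8^11 = ω_8^3 = e^(-2πi·3/8)

ω_8^11 = ω_8^3 = -0.7071-0.7071i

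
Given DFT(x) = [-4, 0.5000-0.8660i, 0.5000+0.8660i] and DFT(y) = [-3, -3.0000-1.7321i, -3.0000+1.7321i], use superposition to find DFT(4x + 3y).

By linearity: DFT(4x + 3y) = 4·DFT(x) + 3·DFT(y)
= 4·[-4, 0.5000-0.8660i, 0.5000+0.8660i] + 3·[-3, -3.0000-1.7321i, -3.0000+1.7321i]

Computing element-wise:
Z[0] = 4·(-4) + 3·(-3) = -25
Z[1] = 4·(0.5000-0.8660i) + 3·(-3.0000-1.7321i) = -7.0000-8.6603i
Z[2] = 4·(0.5000+0.8660i) + 3·(-3.0000+1.7321i) = -7.0000+8.6603i

DFT(4x + 3y) = 4·X + 3·Y = [-25, -7.0000-8.6603i, -7.0000+8.6603i]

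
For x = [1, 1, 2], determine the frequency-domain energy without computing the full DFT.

Parseval: Σ|x[n]|² = (1/N)Σ|X[k]|², so Σ|X[k]|² = N·Σ|x[n]|² = 3·6.0000

Σ|X[k]|² = N·Σ|x[n]|² = 3·6.0000 = 18.0000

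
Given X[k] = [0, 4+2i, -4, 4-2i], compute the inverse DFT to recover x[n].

x[n] = (1/4) Σ(k=0 to 3) X[k] · e^(2πikn/4)

Computing each x[n]:
x[0] = 1
x[1] = 0
x[2] = -3
x[3] = 2

x = [1, 0, -3, 2]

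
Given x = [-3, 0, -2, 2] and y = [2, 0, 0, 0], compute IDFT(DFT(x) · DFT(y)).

(x ⊛ y)[n] = Σ(m=0 to 3) x[m] · y[(n-m) mod 4]

Computing each output sample:
(x ⊛ y)[0] = -6
(x ⊛ y)[1] = 0
(x ⊛ y)[2] = -4
(x ⊛ y)[3] = 4

x ⊛ y = [-6, 0, -4, 4]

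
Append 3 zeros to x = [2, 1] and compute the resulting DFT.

Original 2-point DFT: [3, 1]
Zero-padded 5-point DFT provides frequency interpolation.

DFT_5([x, 0, ...]) = [3, 2.3090-0.9511i, 1.1910-0.5878i, 1.1910+0.5878i, 2.3090+0.9511i]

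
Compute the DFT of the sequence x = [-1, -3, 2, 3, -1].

X[k] = Σ(n=0 to 4) x[n] · ω_5^(nk)
where ω_5 = e^(-2πi/5)

Computing each X[k]:
X[0] = 0
X[1] = -6.2812+2.4899i
X[2] = 3.7812+0.2245i
X[3] = 3.7812-0.2245i
X[4] = -6.2812-2.4899i

X = [0, -6.2812+2.4899i, 3.7812+0.2245i, 3.7812-0.2245i, -6.2812-2.4899i]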